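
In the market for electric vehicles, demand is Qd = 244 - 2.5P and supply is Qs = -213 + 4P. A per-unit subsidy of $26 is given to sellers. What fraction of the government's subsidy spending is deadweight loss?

DWL / government spending = 260/1407

Pre-subsidy: 244 - 2.5P = -213 + 4P gives P* = 914/13, Q* = 887/13.
With the subsidy, sellers receive Ps = Pb + 26 for each unit, where Pb is the price buyers pay.
Supply in terms of Pb becomes Qs = -213 + 4(Pb + 26) = -109 + 4Pb. Setting this equal to demand: 244 - 2.5Pb = -109 + 4Pb, so Pb = 706/13.
Sellers receive Ps = 706/13 + 26 = 1044/13; Q' = 244 − 2.5·(706/13) = 1407/13.
ΔCS = ½(887/13 + 1407/13)(914/13 − 706/13) = 18352/13; ΔPS = ½(887/13 + 1407/13)(1044/13 − 914/13) = 11470/13.
Government spending = 26 × 1407/13 = 2814.
DWL = ½ × 26 × (1407/13 − 887/13) = 520; fraction = 520 / 2814 = 260/1407.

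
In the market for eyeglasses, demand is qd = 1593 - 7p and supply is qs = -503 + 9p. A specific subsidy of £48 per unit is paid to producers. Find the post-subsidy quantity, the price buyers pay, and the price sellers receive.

q' = 865; buyers pay £104; sellers receive £152

Pre-subsidy: 1593 - 7p = -503 + 9p gives p* = 131, q* = 676.
With the subsidy, sellers receive ps = pb + 48 for each unit, where pb is the price buyers pay.
Supply in terms of pb becomes qs = -503 + 9(pb + 48) = -71 + 9pb. Setting this equal to demand: 1593 - 7pb = -71 + 9pb, so pb = 104.
Sellers receive ps = 104 + 48 = 152; q' = 1593 − 7·104 = 865.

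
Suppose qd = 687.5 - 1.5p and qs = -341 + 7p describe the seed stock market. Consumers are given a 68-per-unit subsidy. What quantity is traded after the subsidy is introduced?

q' = 590

Pre-subsidy: 687.5 - 1.5p = -341 + 7p gives p* = 121, q* = 506.
With the rebate, buyers effectively pay pb = ps − 68, where ps is the price sellers receive.
Demand in terms of ps becomes qd = 687.5 − 1.5(ps − 68) = 789.5 - 1.5ps. Setting this equal to supply: 789.5 - 1.5ps = -341 + 7ps, so ps = 133.
Buyers pay pb = 133 − 68 = 65; q' = -341 + 7·133 = 590.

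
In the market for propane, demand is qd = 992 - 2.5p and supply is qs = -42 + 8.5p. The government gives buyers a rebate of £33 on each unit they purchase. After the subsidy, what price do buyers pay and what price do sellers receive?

Pre-subsidy: 992 - 2.5p = -42 + 8.5p gives p* = 94, q* = 757.
With the rebate, buyers effectively pay pb = ps − 33, where ps is the price sellers receive.
Demand in terms of ps becomes qd = 992 − 2.5(ps − 33) = 1074.5 - 2.5ps. Setting this equal to supply: 1074.5 - 2.5ps = -42 + 8.5ps, so ps = 101.5.
Buyers pay pb = 101.5 − 33 = 68.5; q' = -42 + 8.5·101.5 = 820.75.

Buyers pay £68.5; sellers receive £101.5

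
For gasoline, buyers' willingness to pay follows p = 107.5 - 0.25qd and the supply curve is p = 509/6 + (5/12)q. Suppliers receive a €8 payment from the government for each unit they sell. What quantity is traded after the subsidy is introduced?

Pre-subsidy: 107.5 - 0.25q = 509/6 + (5/12)q gives q* = 34 and p* = 99.
With the subsidy, sellers receive ps = pb + 8 for each unit, where pb is the price buyers pay.
On the curves, pb = 107.5 - 0.25q and ps = 509/6 + (5/12)q; the wedge ps − pb = 8 gives 509/6 + (5/12)q − (107.5 - 0.25q) = 8, so q' = 46.
Then pb = 107.5 − 0.25·46 = 96 and ps = 509/6 + (5/12)·46 = 104.

q' = 46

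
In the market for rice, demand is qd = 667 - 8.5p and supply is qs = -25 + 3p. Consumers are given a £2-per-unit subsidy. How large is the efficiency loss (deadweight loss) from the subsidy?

Deadweight loss = 102/23

Pre-subsidy: 667 - 8.5p = -25 + 3p gives p* = 1384/23, q* = 3577/23.
With the rebate, buyers effectively pay pb = ps − 2, where ps is the price sellers receive.
Demand in terms of ps becomes qd = 667 − 8.5(ps − 2) = 684 - 8.5ps. Setting this equal to supply: 684 - 8.5ps = -25 + 3ps, so ps = 1418/23.
Buyers pay pb = 1418/23 − 2 = 1372/23; q' = -25 + 3·(1418/23) = 3679/23.
The subsidy expands output by 3679/23 − 3577/23 = 102/23 past the efficient level; on those units the gap between marginal cost and willingness to pay runs from 0 up to 2.
DWL = ½ × 2 × 102/23 = 102/23.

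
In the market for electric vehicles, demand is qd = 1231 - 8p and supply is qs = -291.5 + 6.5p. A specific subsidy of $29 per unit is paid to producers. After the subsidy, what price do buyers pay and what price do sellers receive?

Pre-subsidy: 1231 - 8p = -291.5 + 6.5p gives p* = 105, q* = 391.
With the subsidy, sellers receive ps = pb + 29 for each unit, where pb is the price buyers pay.
Supply in terms of pb becomes qs = -291.5 + 6.5(pb + 29) = -103 + 6.5pb. Setting this equal to demand: 1231 - 8pb = -103 + 6.5pb, so pb = 92.
Sellers receive ps = 92 + 29 = 121; q' = 1231 − 8·92 = 495.

Buyers pay $92; sellers receive $121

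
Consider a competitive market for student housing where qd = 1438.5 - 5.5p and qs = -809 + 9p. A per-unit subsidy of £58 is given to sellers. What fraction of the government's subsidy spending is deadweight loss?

DWL / government spending = 99/784

Pre-subsidy: 1438.5 - 5.5p = -809 + 9p gives p* = 155, q* = 586.
With the subsidy, sellers receive ps = pb + 58 for each unit, where pb is the price buyers pay.
Supply in terms of pb becomes qs = -809 + 9(pb + 58) = -287 + 9pb. Setting this equal to demand: 1438.5 - 5.5pb = -287 + 9pb, so pb = 119.
Sellers receive ps = 119 + 58 = 177; q' = 1438.5 − 5.5·119 = 784.
ΔCS = ½(586 + 784)(155 − 119) = 24660; ΔPS = ½(586 + 784)(177 − 155) = 15070.
Government spending = 58 × 784 = 45472.
DWL = ½ × 58 × (784 − 586) = 5742; fraction = 5742 / 45472 = 99/784.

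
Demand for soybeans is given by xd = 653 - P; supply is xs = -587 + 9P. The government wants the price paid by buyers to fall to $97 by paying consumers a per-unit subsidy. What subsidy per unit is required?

Required subsidy s = $30 per unit

At a buyer price of 97, quantity demanded is 653 − 1·97 = 556.
Sellers supply 556 only when they receive Ps with -587 + 9·Ps = 556, i.e. Ps = 127.
s = Ps − Pb = 127 − 97 = 30.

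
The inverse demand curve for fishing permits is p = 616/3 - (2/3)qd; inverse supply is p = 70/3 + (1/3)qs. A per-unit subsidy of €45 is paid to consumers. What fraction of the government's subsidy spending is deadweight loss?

Pre-subsidy: 616/3 - (2/3)q = 70/3 + (1/3)q gives q* = 182 and p* = 84.
With the rebate, buyers effectively pay pb = ps − 45, where ps is the price sellers receive.
On the curves, pb = 616/3 - (2/3)q and ps = 70/3 + (1/3)q; the wedge ps − pb = 45 gives 70/3 + (1/3)q − (616/3 - (2/3)q) = 45, so q' = 227.
Then pb = 616/3 − (2/3)·227 = 54 and ps = 70/3 + (1/3)·227 = 99.
ΔCS = ½(182 + 227)(84 − 54) = 6135; ΔPS = ½(182 + 227)(99 − 84) = 3067.5.
Government spending = 45 × 227 = 10215.
DWL = ½ × 45 × (227 − 182) = 1012.5; fraction = 1012.5 / 10215 = 45/454.

DWL / government spending = 45/454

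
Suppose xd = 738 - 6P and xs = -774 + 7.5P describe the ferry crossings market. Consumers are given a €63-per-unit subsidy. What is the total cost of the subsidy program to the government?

Pre-subsidy: 738 - 6P = -774 + 7.5P gives P* = 112, x* = 66.
With the rebate, buyers effectively pay Pb = Ps − 63, where Ps is the price sellers receive.
Demand in terms of Ps becomes xd = 738 − 6(Ps − 63) = 1116 - 6Ps. Setting this equal to supply: 1116 - 6Ps = -774 + 7.5Ps, so Ps = 140.
Buyers pay Pb = 140 − 63 = 77; x' = -774 + 7.5·140 = 276.
Government outlay = subsidy × quantity = 63 × 276 = 17388.

Government cost = €17388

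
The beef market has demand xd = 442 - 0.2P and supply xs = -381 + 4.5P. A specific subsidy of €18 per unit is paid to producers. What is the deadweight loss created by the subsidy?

Deadweight loss = 1458/47

Pre-subsidy: 442 - 0.2P = -381 + 4.5P gives P* = 8230/47, x* = 19128/47.
With the subsidy, sellers receive Ps = Pb + 18 for each unit, where Pb is the price buyers pay.
Supply in terms of Pb becomes xs = -381 + 4.5(Pb + 18) = -300 + 4.5Pb. Setting this equal to demand: 442 - 0.2Pb = -300 + 4.5Pb, so Pb = 7420/47.
Sellers receive Ps = 7420/47 + 18 = 8266/47; x' = 442 − 0.2·(7420/47) = 19290/47.
The subsidy expands output by 19290/47 − 19128/47 = 162/47 past the efficient level; on those units the gap between marginal cost and willingness to pay runs from 0 up to 18.
DWL = ½ × 18 × 162/47 = 1458/47.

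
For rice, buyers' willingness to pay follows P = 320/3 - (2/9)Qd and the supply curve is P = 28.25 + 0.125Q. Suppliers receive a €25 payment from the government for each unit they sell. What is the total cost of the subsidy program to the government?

Government cost = €7446

Pre-subsidy: 320/3 - (2/9)Q = 28.25 + 0.125Q gives Q* = 225.84 and P* = 56.48.
With the subsidy, sellers receive Ps = Pb + 25 for each unit, where Pb is the price buyers pay.
On the curves, Pb = 320/3 - (2/9)Q and Ps = 28.25 + 0.125Q; the wedge Ps − Pb = 25 gives 28.25 + 0.125Q − (320/3 - (2/9)Q) = 25, so Q' = 297.84.
Then Pb = 320/3 − (2/9)·297.84 = 40.48 and Ps = 28.25 + 0.125·297.84 = 65.48.
Government outlay = subsidy × quantity = 25 × 297.84 = 7446.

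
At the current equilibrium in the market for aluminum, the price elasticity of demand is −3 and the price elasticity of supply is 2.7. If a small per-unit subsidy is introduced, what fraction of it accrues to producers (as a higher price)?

For a small subsidy around the equilibrium, the benefit split depends on the relative slopes, which at a point are proportional to the elasticities.
Buyer share = εs/(εs + |εd|) = 2.7/(2.7 + 3) = 9/19; seller share = |εd|/(εs + |εd|) = 10/19.
So producers capture 10/19 of the subsidy.

Producer share = 10/19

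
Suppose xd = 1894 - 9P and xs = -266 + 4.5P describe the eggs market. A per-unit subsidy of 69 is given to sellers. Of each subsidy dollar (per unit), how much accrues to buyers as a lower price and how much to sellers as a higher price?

Buyers gain 23 per unit; sellers gain 46 per unit

Pre-subsidy: 1894 - 9P = -266 + 4.5P gives P* = 160, x* = 454.
With the subsidy, sellers receive Ps = Pb + 69 for each unit, where Pb is the price buyers pay.
Supply in terms of Pb becomes xs = -266 + 4.5(Pb + 69) = 44.5 + 4.5Pb. Setting this equal to demand: 1894 - 9Pb = 44.5 + 4.5Pb, so Pb = 137.
Sellers receive Ps = 137 + 69 = 206; x' = 1894 − 9·137 = 661.
Buyers' price falls by P* − Pb = 160 − 137 = 23; sellers' price rises by Ps − P* = 206 − 160 = 46.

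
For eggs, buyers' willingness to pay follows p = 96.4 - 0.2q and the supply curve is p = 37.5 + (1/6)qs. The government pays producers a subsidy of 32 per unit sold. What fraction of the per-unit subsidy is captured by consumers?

Consumer share = 6/11

Pre-subsidy: 96.4 - 0.2q = 37.5 + (1/6)q gives q* = 1767/11 and p* = 707/11.
With the subsidy, sellers receive ps = pb + 32 for each unit, where pb is the price buyers pay.
On the curves, pb = 96.4 - 0.2q and ps = 37.5 + (1/6)q; the wedge ps − pb = 32 gives 37.5 + (1/6)q − (96.4 - 0.2q) = 32, so q' = 2727/11.
Then pb = 96.4 − 0.2·(2727/11) = 515/11 and ps = 37.5 + (1/6)·(2727/11) = 867/11.
Buyers' price falls by p* − pb = 707/11 − 515/11 = 192/11; sellers' price rises by ps − p* = 867/11 − 707/11 = 160/11.
So consumers capture (192/11)/32 = 6/11 of each unit of subsidy.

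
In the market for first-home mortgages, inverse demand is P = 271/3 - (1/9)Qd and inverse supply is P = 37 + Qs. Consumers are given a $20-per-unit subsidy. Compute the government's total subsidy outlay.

Government cost = $1320

Pre-subsidy: 271/3 - (1/9)Q = 37 + Q gives Q* = 48 and P* = 85.
With the rebate, buyers effectively pay Pb = Ps − 20, where Ps is the price sellers receive.
On the curves, Pb = 271/3 - (1/9)Q and Ps = 37 + Q; the wedge Ps − Pb = 20 gives 37 + Q − (271/3 - (1/9)Q) = 20, so Q' = 66.
Then Pb = 271/3 − (1/9)·66 = 83 and Ps = 37 + 1·66 = 103.
Government outlay = subsidy × quantity = 20 × 66 = 1320.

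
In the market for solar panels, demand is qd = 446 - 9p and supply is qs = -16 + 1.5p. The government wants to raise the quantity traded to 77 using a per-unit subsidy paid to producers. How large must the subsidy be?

Required subsidy s = 21 per unit

At q = 77, invert demand for the buyer price: pb = (446 − 77)/9 = 41; invert supply for the seller price: ps = (77 − (-16))/1.5 = 62.
The subsidy must fill the gap: s = ps − pb = 62 − 41 = 21.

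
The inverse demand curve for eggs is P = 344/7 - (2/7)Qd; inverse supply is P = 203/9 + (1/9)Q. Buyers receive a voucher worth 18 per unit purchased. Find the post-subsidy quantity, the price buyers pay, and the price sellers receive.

Pre-subsidy: 344/7 - (2/7)Q = 203/9 + (1/9)Q gives Q* = 67 and P* = 30.
With the rebate, buyers effectively pay Pb = Ps − 18, where Ps is the price sellers receive.
On the curves, Pb = 344/7 - (2/7)Q and Ps = 203/9 + (1/9)Q; the wedge Ps − Pb = 18 gives 203/9 + (1/9)Q − (344/7 - (2/7)Q) = 18, so Q' = 112.36.
Then Pb = 344/7 − (2/7)·112.36 = 17.04 and Ps = 203/9 + (1/9)·112.36 = 35.04.

Q' = 112.36; buyers pay 17.04; sellers receive 35.04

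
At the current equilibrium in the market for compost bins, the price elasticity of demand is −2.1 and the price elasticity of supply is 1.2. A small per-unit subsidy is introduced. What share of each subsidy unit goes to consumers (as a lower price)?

Consumer share = 4/11

For a small subsidy around the equilibrium, the benefit split depends on the relative slopes, which at a point are proportional to the elasticities.
Buyer share = εs/(εs + |εd|) = 1.2/(1.2 + 2.1) = 4/11; seller share = |εd|/(εs + |εd|) = 7/11.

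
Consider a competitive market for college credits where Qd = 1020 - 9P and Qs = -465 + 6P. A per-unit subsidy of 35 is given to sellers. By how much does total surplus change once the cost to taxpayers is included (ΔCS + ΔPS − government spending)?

Net change in total surplus = -2205

Pre-subsidy: 1020 - 9P = -465 + 6P gives P* = 99, Q* = 129.
With the subsidy, sellers receive Ps = Pb + 35 for each unit, where Pb is the price buyers pay.
Supply in terms of Pb becomes Qs = -465 + 6(Pb + 35) = -255 + 6Pb. Setting this equal to demand: 1020 - 9Pb = -255 + 6Pb, so Pb = 85.
Sellers receive Ps = 85 + 35 = 120; Q' = 1020 − 9·85 = 255.
ΔCS = ½(129 + 255)(99 − 85) = 2688; ΔPS = ½(129 + 255)(120 − 99) = 4032.
Government spending = 35 × 255 = 8925.
Net change = 2688 + 4032 − 8925 = -2205. The loss equals the DWL triangle ½·35·126.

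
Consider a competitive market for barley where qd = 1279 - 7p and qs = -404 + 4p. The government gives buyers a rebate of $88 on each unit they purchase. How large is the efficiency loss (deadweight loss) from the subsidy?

Deadweight loss = $9856

Pre-subsidy: 1279 - 7p = -404 + 4p gives p* = 153, q* = 208.
With the rebate, buyers effectively pay pb = ps − 88, where ps is the price sellers receive.
Demand in terms of ps becomes qd = 1279 − 7(ps − 88) = 1895 - 7ps. Setting this equal to supply: 1895 - 7ps = -404 + 4ps, so ps = 209.
Buyers pay pb = 209 − 88 = 121; q' = -404 + 4·209 = 432.
The subsidy expands output by 432 − 208 = 224 past the efficient level; on those units the gap between marginal cost and willingness to pay runs from 0 up to 88.
DWL = ½ × 88 × 224 = 9856.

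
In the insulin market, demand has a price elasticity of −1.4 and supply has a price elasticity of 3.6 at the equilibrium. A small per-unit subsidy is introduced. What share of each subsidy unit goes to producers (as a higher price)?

For a small subsidy around the equilibrium, the benefit split depends on the relative slopes, which at a point are proportional to the elasticities.
Buyer share = εs/(εs + |εd|) = 3.6/(3.6 + 1.4) = 0.72; seller share = |εd|/(εs + |εd|) = 0.28.
So producers capture 0.28 of the subsidy.

Producer share = 0.28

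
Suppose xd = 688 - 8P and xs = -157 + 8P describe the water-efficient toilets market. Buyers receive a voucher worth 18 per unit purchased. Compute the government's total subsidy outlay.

Pre-subsidy: 688 - 8P = -157 + 8P gives P* = 52.8125, x* = 265.5.
With the rebate, buyers effectively pay Pb = Ps − 18, where Ps is the price sellers receive.
Demand in terms of Ps becomes xd = 688 − 8(Ps − 18) = 832 - 8Ps. Setting this equal to supply: 832 - 8Ps = -157 + 8Ps, so Ps = 61.8125.
Buyers pay Pb = 61.8125 − 18 = 43.8125; x' = -157 + 8·61.8125 = 337.5.
Government outlay = subsidy × quantity = 18 × 337.5 = 6075.

Government cost = 6075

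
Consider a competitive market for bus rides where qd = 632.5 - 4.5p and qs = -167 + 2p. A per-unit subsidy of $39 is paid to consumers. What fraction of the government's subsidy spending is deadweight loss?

DWL / government spending = 27/133

Pre-subsidy: 632.5 - 4.5p = -167 + 2p gives p* = 123, q* = 79.
With the rebate, buyers effectively pay pb = ps − 39, where ps is the price sellers receive.
Demand in terms of ps becomes qd = 632.5 − 4.5(ps − 39) = 808 - 4.5ps. Setting this equal to supply: 808 - 4.5ps = -167 + 2ps, so ps = 150.
Buyers pay pb = 150 − 39 = 111; q' = -167 + 2·150 = 133.
ΔCS = ½(79 + 133)(123 − 111) = 1272; ΔPS = ½(79 + 133)(150 − 123) = 2862.
Government spending = 39 × 133 = 5187.
DWL = ½ × 39 × (133 − 79) = 1053; fraction = 1053 / 5187 = 27/133.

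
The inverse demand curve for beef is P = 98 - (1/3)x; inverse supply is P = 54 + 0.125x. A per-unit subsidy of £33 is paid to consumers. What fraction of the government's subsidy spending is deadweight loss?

Pre-subsidy: 98 - (1/3)x = 54 + 0.125x gives x* = 96 and P* = 66.
With the rebate, buyers effectively pay Pb = Ps − 33, where Ps is the price sellers receive.
On the curves, Pb = 98 - (1/3)x and Ps = 54 + 0.125x; the wedge Ps − Pb = 33 gives 54 + 0.125x − (98 - (1/3)x) = 33, so x' = 168.
Then Pb = 98 − (1/3)·168 = 42 and Ps = 54 + 0.125·168 = 75.
ΔCS = ½(96 + 168)(66 − 42) = 3168; ΔPS = ½(96 + 168)(75 − 66) = 1188.
Government spending = 33 × 168 = 5544.
DWL = ½ × 33 × (168 − 96) = 1188; fraction = 1188 / 5544 = 3/14.

DWL / government spending = 3/14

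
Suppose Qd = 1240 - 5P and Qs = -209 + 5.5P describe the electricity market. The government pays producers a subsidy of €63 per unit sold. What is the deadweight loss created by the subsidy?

Pre-subsidy: 1240 - 5P = -209 + 5.5P gives P* = 138, Q* = 550.
With the subsidy, sellers receive Ps = Pb + 63 for each unit, where Pb is the price buyers pay.
Supply in terms of Pb becomes Qs = -209 + 5.5(Pb + 63) = 137.5 + 5.5Pb. Setting this equal to demand: 1240 - 5Pb = 137.5 + 5.5Pb, so Pb = 105.
Sellers receive Ps = 105 + 63 = 168; Q' = 1240 − 5·105 = 715.
The subsidy expands output by 715 − 550 = 165 past the efficient level; on those units the gap between marginal cost and willingness to pay runs from 0 up to 63.
DWL = ½ × 63 × 165 = 5197.5.

Deadweight loss = €5197.5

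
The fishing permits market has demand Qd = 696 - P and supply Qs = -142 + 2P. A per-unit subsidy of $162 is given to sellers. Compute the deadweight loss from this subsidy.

Deadweight loss = $8748

Pre-subsidy: 696 - P = -142 + 2P gives P* = 838/3, Q* = 1250/3.
With the subsidy, sellers receive Ps = Pb + 162 for each unit, where Pb is the price buyers pay.
Supply in terms of Pb becomes Qs = -142 + 2(Pb + 162) = 182 + 2Pb. Setting this equal to demand: 696 - Pb = 182 + 2Pb, so Pb = 514/3.
Sellers receive Ps = 514/3 + 162 = 1000/3; Q' = 696 − 1·(514/3) = 1574/3.
The subsidy expands output by 1574/3 − 1250/3 = 108 past the efficient level; on those units the gap between marginal cost and willingness to pay runs from 0 up to 162.
DWL = ½ × 162 × 108 = 8748.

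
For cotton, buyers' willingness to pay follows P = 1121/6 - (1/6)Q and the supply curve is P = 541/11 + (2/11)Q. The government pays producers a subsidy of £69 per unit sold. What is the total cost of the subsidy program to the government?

Pre-subsidy: 1121/6 - (1/6)Q = 541/11 + (2/11)Q gives Q* = 395 and P* = 121.
With the subsidy, sellers receive Ps = Pb + 69 for each unit, where Pb is the price buyers pay.
On the curves, Pb = 1121/6 - (1/6)Q and Ps = 541/11 + (2/11)Q; the wedge Ps − Pb = 69 gives 541/11 + (2/11)Q − (1121/6 - (1/6)Q) = 69, so Q' = 593.
Then Pb = 1121/6 − (1/6)·593 = 88 and Ps = 541/11 + (2/11)·593 = 157.
Government outlay = subsidy × quantity = 69 × 593 = 40917.

Government cost = £40917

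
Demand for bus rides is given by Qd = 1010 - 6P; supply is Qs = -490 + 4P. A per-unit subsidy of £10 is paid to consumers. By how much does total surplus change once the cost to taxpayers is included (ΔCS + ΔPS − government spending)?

Pre-subsidy: 1010 - 6P = -490 + 4P gives P* = 150, Q* = 110.
With the rebate, buyers effectively pay Pb = Ps − 10, where Ps is the price sellers receive.
Demand in terms of Ps becomes Qd = 1010 − 6(Ps − 10) = 1070 - 6Ps. Setting this equal to supply: 1070 - 6Ps = -490 + 4Ps, so Ps = 156.
Buyers pay Pb = 156 − 10 = 146; Q' = -490 + 4·156 = 134.
ΔCS = ½(110 + 134)(150 − 146) = 488; ΔPS = ½(110 + 134)(156 − 150) = 732.
Government spending = 10 × 134 = 1340.
Net change = 488 + 732 − 1340 = -120. The loss equals the DWL triangle ½·10·24.

Net change in total surplus = -£120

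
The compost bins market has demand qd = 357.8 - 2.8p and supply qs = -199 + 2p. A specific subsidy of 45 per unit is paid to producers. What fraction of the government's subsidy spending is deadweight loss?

Pre-subsidy: 357.8 - 2.8p = -199 + 2p gives p* = 116, q* = 33.
With the subsidy, sellers receive ps = pb + 45 for each unit, where pb is the price buyers pay.
Supply in terms of pb becomes qs = -199 + 2(pb + 45) = -109 + 2pb. Setting this equal to demand: 357.8 - 2.8pb = -109 + 2pb, so pb = 97.25.
Sellers receive ps = 97.25 + 45 = 142.25; q' = 357.8 − 2.8·97.25 = 85.5.
ΔCS = ½(33 + 85.5)(116 − 97.25) = 1110.9375; ΔPS = ½(33 + 85.5)(142.25 − 116) = 1555.3125.
Government spending = 45 × 85.5 = 3847.5.
DWL = ½ × 45 × (85.5 − 33) = 1181.25; fraction = 1181.25 / 3847.5 = 35/114.

DWL / government spending = 35/114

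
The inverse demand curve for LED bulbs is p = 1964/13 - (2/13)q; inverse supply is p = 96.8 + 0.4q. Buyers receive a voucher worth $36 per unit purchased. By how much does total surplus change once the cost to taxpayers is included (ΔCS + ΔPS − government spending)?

Net change in total surplus = -$1170

Pre-subsidy: 1964/13 - (2/13)q = 96.8 + 0.4q gives q* = 98 and p* = 136.
With the rebate, buyers effectively pay pb = ps − 36, where ps is the price sellers receive.
On the curves, pb = 1964/13 - (2/13)q and ps = 96.8 + 0.4q; the wedge ps − pb = 36 gives 96.8 + 0.4q − (1964/13 - (2/13)q) = 36, so q' = 163.
Then pb = 1964/13 − (2/13)·163 = 126 and ps = 96.8 + 0.4·163 = 162.
ΔCS = ½(98 + 163)(136 − 126) = 1305; ΔPS = ½(98 + 163)(162 − 136) = 3393.
Government spending = 36 × 163 = 5868.
Net change = 1305 + 3393 − 5868 = -1170. The loss equals the DWL triangle ½·36·65.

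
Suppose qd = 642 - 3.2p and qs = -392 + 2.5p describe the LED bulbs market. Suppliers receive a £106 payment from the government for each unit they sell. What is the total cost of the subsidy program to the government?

Pre-subsidy: 642 - 3.2p = -392 + 2.5p gives p* = 10340/57, q* = 3506/57.
With the subsidy, sellers receive ps = pb + 106 for each unit, where pb is the price buyers pay.
Supply in terms of pb becomes qs = -392 + 2.5(pb + 106) = -127 + 2.5pb. Setting this equal to demand: 642 - 3.2pb = -127 + 2.5pb, so pb = 7690/57.
Sellers receive ps = 7690/57 + 106 = 13732/57; q' = 642 − 3.2·(7690/57) = 11986/57.
Government outlay = subsidy × quantity = 106 × 11986/57 = 1270516/57.

Government cost = 1270516/57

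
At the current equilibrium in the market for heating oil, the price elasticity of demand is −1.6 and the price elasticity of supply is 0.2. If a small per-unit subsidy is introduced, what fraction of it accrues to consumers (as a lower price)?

For a small subsidy around the equilibrium, the benefit split depends on the relative slopes, which at a point are proportional to the elasticities.
Buyer share = εs/(εs + |εd|) = 0.2/(0.2 + 1.6) = 1/9; seller share = |εd|/(εs + |εd|) = 8/9.

Consumer share = 1/9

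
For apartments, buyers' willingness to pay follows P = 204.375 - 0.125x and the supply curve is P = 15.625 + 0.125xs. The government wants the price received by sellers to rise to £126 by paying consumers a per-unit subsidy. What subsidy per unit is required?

Required subsidy s = £32 per unit

At a seller price of 126, quantity supplied is -125 + 8·126 = 883.
Buyers absorb 883 only when they pay Pb = 204.375 − 0.125·883 = 94.
s = Ps − Pb = 126 − 94 = 32.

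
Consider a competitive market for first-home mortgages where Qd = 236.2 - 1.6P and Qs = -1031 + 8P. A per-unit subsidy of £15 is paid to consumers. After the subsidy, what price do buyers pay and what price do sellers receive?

Buyers pay £119.5; sellers receive £134.5

Pre-subsidy: 236.2 - 1.6P = -1031 + 8P gives P* = 132, Q* = 25.
With the rebate, buyers effectively pay Pb = Ps − 15, where Ps is the price sellers receive.
Demand in terms of Ps becomes Qd = 236.2 − 1.6(Ps − 15) = 260.2 - 1.6Ps. Setting this equal to supply: 260.2 - 1.6Ps = -1031 + 8Ps, so Ps = 134.5.
Buyers pay Pb = 134.5 − 15 = 119.5; Q' = -1031 + 8·134.5 = 45.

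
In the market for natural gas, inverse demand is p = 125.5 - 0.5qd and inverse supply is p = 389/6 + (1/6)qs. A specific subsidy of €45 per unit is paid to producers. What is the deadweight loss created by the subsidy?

Deadweight loss = €1518.75

Pre-subsidy: 125.5 - 0.5q = 389/6 + (1/6)q gives q* = 91 and p* = 80.
With the subsidy, sellers receive ps = pb + 45 for each unit, where pb is the price buyers pay.
On the curves, pb = 125.5 - 0.5q and ps = 389/6 + (1/6)q; the wedge ps − pb = 45 gives 389/6 + (1/6)q − (125.5 - 0.5q) = 45, so q' = 158.5.
Then pb = 125.5 − 0.5·158.5 = 46.25 and ps = 389/6 + (1/6)·158.5 = 91.25.
The subsidy expands output by 158.5 − 91 = 67.5 past the efficient level; on those units the gap between marginal cost and willingness to pay runs from 0 up to 45.
DWL = ½ × 45 × 67.5 = 1518.75.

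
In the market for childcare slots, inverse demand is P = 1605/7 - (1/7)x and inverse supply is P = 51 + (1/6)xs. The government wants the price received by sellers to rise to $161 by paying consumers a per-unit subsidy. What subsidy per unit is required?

At a seller price of 161, quantity supplied is -306 + 6·161 = 660.
Buyers absorb 660 only when they pay Pb = 1605/7 − (1/7)·660 = 135.
s = Ps − Pb = 161 − 135 = 26.

Required subsidy s = $26 per unit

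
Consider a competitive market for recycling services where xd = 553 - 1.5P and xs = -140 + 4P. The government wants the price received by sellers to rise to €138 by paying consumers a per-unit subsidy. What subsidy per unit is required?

Required subsidy s = €44 per unit

At a seller price of 138, quantity supplied is -140 + 4·138 = 412.
Buyers absorb 412 only when they pay Pb with 553 − 1.5·Pb = 412, i.e. Pb = 94.
s = Ps − Pb = 138 − 94 = 44.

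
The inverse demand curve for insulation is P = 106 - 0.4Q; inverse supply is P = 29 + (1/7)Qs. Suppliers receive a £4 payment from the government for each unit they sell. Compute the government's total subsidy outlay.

Government cost = 11340/19

Pre-subsidy: 106 - 0.4Q = 29 + (1/7)Q gives Q* = 2695/19 and P* = 936/19.
With the subsidy, sellers receive Ps = Pb + 4 for each unit, where Pb is the price buyers pay.
On the curves, Pb = 106 - 0.4Q and Ps = 29 + (1/7)Q; the wedge Ps − Pb = 4 gives 29 + (1/7)Q − (106 - 0.4Q) = 4, so Q' = 2835/19.
Then Pb = 106 − 0.4·(2835/19) = 880/19 and Ps = 29 + (1/7)·(2835/19) = 956/19.
Government outlay = subsidy × quantity = 4 × 2835/19 = 11340/19.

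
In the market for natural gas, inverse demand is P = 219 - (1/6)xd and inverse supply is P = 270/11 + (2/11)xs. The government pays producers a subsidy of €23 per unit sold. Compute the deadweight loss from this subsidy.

Pre-subsidy: 219 - (1/6)x = 270/11 + (2/11)x gives x* = 558 and P* = 126.
With the subsidy, sellers receive Ps = Pb + 23 for each unit, where Pb is the price buyers pay.
On the curves, Pb = 219 - (1/6)x and Ps = 270/11 + (2/11)x; the wedge Ps − Pb = 23 gives 270/11 + (2/11)x − (219 - (1/6)x) = 23, so x' = 624.
Then Pb = 219 − (1/6)·624 = 115 and Ps = 270/11 + (2/11)·624 = 138.
The subsidy expands output by 624 − 558 = 66 past the efficient level; on those units the gap between marginal cost and willingness to pay runs from 0 up to 23.
DWL = ½ × 23 × 66 = 759.

Deadweight loss = €759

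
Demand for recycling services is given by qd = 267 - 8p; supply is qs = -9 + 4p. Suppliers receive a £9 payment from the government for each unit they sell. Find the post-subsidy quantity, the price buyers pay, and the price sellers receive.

q' = 107; buyers pay £20; sellers receive £29

Pre-subsidy: 267 - 8p = -9 + 4p gives p* = 23, q* = 83.
With the subsidy, sellers receive ps = pb + 9 for each unit, where pb is the price buyers pay.
Supply in terms of pb becomes qs = -9 + 4(pb + 9) = 27 + 4pb. Setting this equal to demand: 267 - 8pb = 27 + 4pb, so pb = 20.
Sellers receive ps = 20 + 9 = 29; q' = 267 − 8·20 = 107.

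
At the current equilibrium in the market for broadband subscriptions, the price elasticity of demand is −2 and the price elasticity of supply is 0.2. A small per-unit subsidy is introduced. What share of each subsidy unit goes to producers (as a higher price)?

Producer share = 10/11

For a small subsidy around the equilibrium, the benefit split depends on the relative slopes, which at a point are proportional to the elasticities.
Buyer share = εs/(εs + |εd|) = 0.2/(0.2 + 2) = 1/11; seller share = |εd|/(εs + |εd|) = 10/11.
So producers capture 10/11 of the subsidy.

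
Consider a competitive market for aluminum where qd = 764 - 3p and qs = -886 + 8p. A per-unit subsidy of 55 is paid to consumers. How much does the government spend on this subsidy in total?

Government cost = 23870

Pre-subsidy: 764 - 3p = -886 + 8p gives p* = 150, q* = 314.
With the rebate, buyers effectively pay pb = ps − 55, where ps is the price sellers receive.
Demand in terms of ps becomes qd = 764 − 3(ps − 55) = 929 - 3ps. Setting this equal to supply: 929 - 3ps = -886 + 8ps, so ps = 165.
Buyers pay pb = 165 − 55 = 110; q' = -886 + 8·165 = 434.
Government outlay = subsidy × quantity = 55 × 434 = 23870.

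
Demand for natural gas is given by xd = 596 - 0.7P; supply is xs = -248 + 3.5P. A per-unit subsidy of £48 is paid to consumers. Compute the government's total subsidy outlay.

Pre-subsidy: 596 - 0.7P = -248 + 3.5P gives P* = 4220/21, x* = 1366/3.
With the rebate, buyers effectively pay Pb = Ps − 48, where Ps is the price sellers receive.
Demand in terms of Ps becomes xd = 596 − 0.7(Ps − 48) = 629.6 - 0.7Ps. Setting this equal to supply: 629.6 - 0.7Ps = -248 + 3.5Ps, so Ps = 4388/21.
Buyers pay Pb = 4388/21 − 48 = 3380/21; x' = -248 + 3.5·(4388/21) = 1450/3.
Government outlay = subsidy × quantity = 48 × 1450/3 = 23200.

Government cost = £23200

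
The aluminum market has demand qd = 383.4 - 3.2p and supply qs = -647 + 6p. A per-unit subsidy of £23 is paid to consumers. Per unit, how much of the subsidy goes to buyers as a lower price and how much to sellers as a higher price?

Buyers gain £15 per unit; sellers gain £8 per unit

Pre-subsidy: 383.4 - 3.2p = -647 + 6p gives p* = 112, q* = 25.
With the rebate, buyers effectively pay pb = ps − 23, where ps is the price sellers receive.
Demand in terms of ps becomes qd = 383.4 − 3.2(ps − 23) = 457 - 3.2ps. Setting this equal to supply: 457 - 3.2ps = -647 + 6ps, so ps = 120.
Buyers pay pb = 120 − 23 = 97; q' = -647 + 6·120 = 73.
Buyers' price falls by p* − pb = 112 − 97 = 15; sellers' price rises by ps − p* = 120 − 112 = 8.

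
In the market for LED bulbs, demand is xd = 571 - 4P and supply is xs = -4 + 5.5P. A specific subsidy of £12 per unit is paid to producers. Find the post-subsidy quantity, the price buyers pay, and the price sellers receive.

Pre-subsidy: 571 - 4P = -4 + 5.5P gives P* = 1150/19, x* = 6249/19.
With the subsidy, sellers receive Ps = Pb + 12 for each unit, where Pb is the price buyers pay.
Supply in terms of Pb becomes xs = -4 + 5.5(Pb + 12) = 62 + 5.5Pb. Setting this equal to demand: 571 - 4Pb = 62 + 5.5Pb, so Pb = 1018/19.
Sellers receive Ps = 1018/19 + 12 = 1246/19; x' = 571 − 4·(1018/19) = 6777/19.

x' = 6777/19; buyers pay 1018/19; sellers receive 1246/19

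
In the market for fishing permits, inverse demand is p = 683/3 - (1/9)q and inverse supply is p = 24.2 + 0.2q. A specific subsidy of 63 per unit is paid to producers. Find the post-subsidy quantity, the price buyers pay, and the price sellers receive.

q' = 856.5; buyers pay 132.5; sellers receive 195.5

Pre-subsidy: 683/3 - (1/9)q = 24.2 + 0.2q gives q* = 654 and p* = 155.
With the subsidy, sellers receive ps = pb + 63 for each unit, where pb is the price buyers pay.
On the curves, pb = 683/3 - (1/9)q and ps = 24.2 + 0.2q; the wedge ps − pb = 63 gives 24.2 + 0.2q − (683/3 - (1/9)q) = 63, so q' = 856.5.
Then pb = 683/3 − (1/9)·856.5 = 132.5 and ps = 24.2 + 0.2·856.5 = 195.5.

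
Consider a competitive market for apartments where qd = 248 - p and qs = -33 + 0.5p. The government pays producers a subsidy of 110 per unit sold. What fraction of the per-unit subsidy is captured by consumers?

Pre-subsidy: 248 - p = -33 + 0.5p gives p* = 562/3, q* = 182/3.
With the subsidy, sellers receive ps = pb + 110 for each unit, where pb is the price buyers pay.
Supply in terms of pb becomes qs = -33 + 0.5(pb + 110) = 22 + 0.5pb. Setting this equal to demand: 248 - pb = 22 + 0.5pb, so pb = 452/3.
Sellers receive ps = 452/3 + 110 = 782/3; q' = 248 − 1·(452/3) = 292/3.
Buyers' price falls by p* − pb = 562/3 − 452/3 = 110/3; sellers' price rises by ps − p* = 782/3 − 562/3 = 220/3.
So consumers capture (110/3)/110 = 1/3 of each unit of subsidy.

Consumer share = 1/3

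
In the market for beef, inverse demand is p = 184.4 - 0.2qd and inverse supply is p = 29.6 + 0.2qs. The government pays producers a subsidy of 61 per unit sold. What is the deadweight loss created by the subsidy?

Deadweight loss = 4651.25

Pre-subsidy: 184.4 - 0.2q = 29.6 + 0.2q gives q* = 387 and p* = 107.
With the subsidy, sellers receive ps = pb + 61 for each unit, where pb is the price buyers pay.
On the curves, pb = 184.4 - 0.2q and ps = 29.6 + 0.2q; the wedge ps − pb = 61 gives 29.6 + 0.2q − (184.4 - 0.2q) = 61, so q' = 539.5.
Then pb = 184.4 − 0.2·539.5 = 76.5 and ps = 29.6 + 0.2·539.5 = 137.5.
The subsidy expands output by 539.5 − 387 = 152.5 past the efficient level; on those units the gap between marginal cost and willingness to pay runs from 0 up to 61.
DWL = ½ × 61 × 152.5 = 4651.25.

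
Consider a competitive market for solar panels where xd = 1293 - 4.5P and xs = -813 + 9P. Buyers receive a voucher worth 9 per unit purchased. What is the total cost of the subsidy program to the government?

Pre-subsidy: 1293 - 4.5P = -813 + 9P gives P* = 156, x* = 591.
With the rebate, buyers effectively pay Pb = Ps − 9, where Ps is the price sellers receive.
Demand in terms of Ps becomes xd = 1293 − 4.5(Ps − 9) = 1333.5 - 4.5Ps. Setting this equal to supply: 1333.5 - 4.5Ps = -813 + 9Ps, so Ps = 159.
Buyers pay Pb = 159 − 9 = 150; x' = -813 + 9·159 = 618.
Government outlay = subsidy × quantity = 9 × 618 = 5562.

Government cost = 5562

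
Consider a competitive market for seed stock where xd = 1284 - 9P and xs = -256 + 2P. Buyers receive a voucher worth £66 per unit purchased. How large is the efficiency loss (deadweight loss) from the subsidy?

Pre-subsidy: 1284 - 9P = -256 + 2P gives P* = 140, x* = 24.
With the rebate, buyers effectively pay Pb = Ps − 66, where Ps is the price sellers receive.
Demand in terms of Ps becomes xd = 1284 − 9(Ps − 66) = 1878 - 9Ps. Setting this equal to supply: 1878 - 9Ps = -256 + 2Ps, so Ps = 194.
Buyers pay Pb = 194 − 66 = 128; x' = -256 + 2·194 = 132.
The subsidy expands output by 132 − 24 = 108 past the efficient level; on those units the gap between marginal cost and willingness to pay runs from 0 up to 66.
DWL = ½ × 66 × 108 = 3564.

Deadweight loss = £3564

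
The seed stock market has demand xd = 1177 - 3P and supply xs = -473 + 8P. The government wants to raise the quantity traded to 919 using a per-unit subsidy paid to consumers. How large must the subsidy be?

Required subsidy s = 88 per unit

At x = 919, invert demand for the buyer price: Pb = (1177 − 919)/3 = 86; invert supply for the seller price: Ps = (919 − (-473))/8 = 174.
The subsidy must fill the gap: s = Ps − Pb = 174 − 86 = 88.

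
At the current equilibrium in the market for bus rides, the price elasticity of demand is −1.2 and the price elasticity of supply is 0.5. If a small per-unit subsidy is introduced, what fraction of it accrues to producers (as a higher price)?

Producer share = 12/17

For a small subsidy around the equilibrium, the benefit split depends on the relative slopes, which at a point are proportional to the elasticities.
Buyer share = εs/(εs + |εd|) = 0.5/(0.5 + 1.2) = 5/17; seller share = |εd|/(εs + |εd|) = 12/17.
So producers capture 12/17 of the subsidy.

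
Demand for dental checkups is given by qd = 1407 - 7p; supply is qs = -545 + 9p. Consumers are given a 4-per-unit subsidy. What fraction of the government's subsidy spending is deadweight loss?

Pre-subsidy: 1407 - 7p = -545 + 9p gives p* = 122, q* = 553.
With the rebate, buyers effectively pay pb = ps − 4, where ps is the price sellers receive.
Demand in terms of ps becomes qd = 1407 − 7(ps − 4) = 1435 - 7ps. Setting this equal to supply: 1435 - 7ps = -545 + 9ps, so ps = 123.75.
Buyers pay pb = 123.75 − 4 = 119.75; q' = -545 + 9·123.75 = 568.75.
ΔCS = ½(553 + 568.75)(122 − 119.75) = 1261.96875; ΔPS = ½(553 + 568.75)(123.75 − 122) = 981.53125.
Government spending = 4 × 568.75 = 2275.
DWL = ½ × 4 × (568.75 − 553) = 31.5; fraction = 31.5 / 2275 = 9/650.

DWL / government spending = 9/650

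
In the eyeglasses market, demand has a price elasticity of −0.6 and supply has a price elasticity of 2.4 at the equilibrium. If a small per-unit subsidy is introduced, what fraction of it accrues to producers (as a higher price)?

Producer share = 0.2

For a small subsidy around the equilibrium, the benefit split depends on the relative slopes, which at a point are proportional to the elasticities.
Buyer share = εs/(εs + |εd|) = 2.4/(2.4 + 0.6) = 0.8; seller share = |εd|/(εs + |εd|) = 0.2.
So producers capture 0.2 of the subsidy.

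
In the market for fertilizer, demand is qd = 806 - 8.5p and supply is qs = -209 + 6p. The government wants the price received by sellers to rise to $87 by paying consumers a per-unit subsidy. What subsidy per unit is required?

At a seller price of 87, quantity supplied is -209 + 6·87 = 313.
Buyers absorb 313 only when they pay pb with 806 − 8.5·pb = 313, i.e. pb = 58.
s = ps − pb = 87 − 58 = 29.

Required subsidy s = $29 per unit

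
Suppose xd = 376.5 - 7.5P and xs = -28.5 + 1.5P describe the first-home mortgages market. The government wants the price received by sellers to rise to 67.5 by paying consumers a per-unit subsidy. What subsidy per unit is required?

At a seller price of 67.5, quantity supplied is -28.5 + 1.5·67.5 = 72.75.
Buyers absorb 72.75 only when they pay Pb with 376.5 − 7.5·Pb = 72.75, i.e. Pb = 40.5.
s = Ps − Pb = 67.5 − 40.5 = 27.

Required subsidy s = 27 per unit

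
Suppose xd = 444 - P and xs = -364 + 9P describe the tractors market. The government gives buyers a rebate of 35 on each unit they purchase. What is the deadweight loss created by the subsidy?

Pre-subsidy: 444 - P = -364 + 9P gives P* = 80.8, x* = 363.2.
With the rebate, buyers effectively pay Pb = Ps − 35, where Ps is the price sellers receive.
Demand in terms of Ps becomes xd = 444 − 1(Ps − 35) = 479 - Ps. Setting this equal to supply: 479 - Ps = -364 + 9Ps, so Ps = 84.3.
Buyers pay Pb = 84.3 − 35 = 49.3; x' = -364 + 9·84.3 = 394.7.
The subsidy expands output by 394.7 − 363.2 = 31.5 past the efficient level; on those units the gap between marginal cost and willingness to pay runs from 0 up to 35.
DWL = ½ × 35 × 31.5 = 551.25.

Deadweight loss = 551.25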